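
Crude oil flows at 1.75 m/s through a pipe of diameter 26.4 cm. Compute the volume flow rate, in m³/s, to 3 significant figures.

0.0958 m³/s

Q = A·v = 0.0547 m² × 1.75 m/s = 0.0958 m³/s.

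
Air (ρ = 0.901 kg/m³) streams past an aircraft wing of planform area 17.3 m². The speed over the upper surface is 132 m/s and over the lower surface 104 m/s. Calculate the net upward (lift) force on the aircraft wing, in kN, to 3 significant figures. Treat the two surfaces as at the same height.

F ≈ 51.5 kN

From P + ½ρv² = const at equal height, P_low − P_up = ½ρ(v_up² − v_low²).
ΔP = ½·0.901·(132² − 104²) = 2980 Pa.
Lift = ΔP · A = 2980 × 17.3 = 51500 N.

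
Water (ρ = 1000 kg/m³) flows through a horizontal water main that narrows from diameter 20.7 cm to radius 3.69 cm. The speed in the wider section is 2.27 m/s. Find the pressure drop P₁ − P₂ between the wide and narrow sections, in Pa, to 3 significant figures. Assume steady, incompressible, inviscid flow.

Mass conservation (A₁v₁ = A₂v₂) gives v₂ = 2.27 × 337/42.8 = 17.9 m/s.
Bernoulli (h₁ = h₂): P₁ − P₂ = ½ρ(v₂² − v₁²).
P₁ − P₂ = ½·1000·(17.9² − 2.27²) = ½·1000·314 = 157000 Pa.

ΔP = 157000 Pa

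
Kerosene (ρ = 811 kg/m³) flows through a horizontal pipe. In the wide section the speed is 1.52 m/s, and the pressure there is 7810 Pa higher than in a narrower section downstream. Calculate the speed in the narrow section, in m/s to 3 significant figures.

v₂ = 4.64 m/s

Horizontal Bernoulli: P₁ + ½ρv₁² = P₂ + ½ρv₂², so v₂² = v₁² + 2(P₁ − P₂)/ρ.
v₂ = √(1.52² + 2·7810/811) = √(2.31 + 19.3) = 4.64 m/s.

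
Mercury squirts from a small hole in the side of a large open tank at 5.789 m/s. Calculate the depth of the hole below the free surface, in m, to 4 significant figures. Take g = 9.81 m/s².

For a small hole in a large open tank, ½v² = gh, giving h = v²/(2g).
h = 5.789²/(2·9.81) = 33.51/19.62 = 1.708 m.

h = 1.708 m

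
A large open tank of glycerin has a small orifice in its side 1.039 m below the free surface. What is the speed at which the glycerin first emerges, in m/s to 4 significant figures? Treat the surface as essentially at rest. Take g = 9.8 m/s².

With the surface at rest and both surface and jet at atmospheric pressure, Bernoulli gives ρg h = ½ρv², so v = √(2gh) = √(2·9.8·1.039) = 4.513 m/s.

v = 4.513 m/s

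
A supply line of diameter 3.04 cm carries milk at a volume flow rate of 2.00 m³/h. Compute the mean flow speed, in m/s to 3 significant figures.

Q = 2.00 m³/h = 0.000556 m³/s.
v = Q/A = 0.000556 / 0.000726 = 0.765 m/s.

0.765 m/s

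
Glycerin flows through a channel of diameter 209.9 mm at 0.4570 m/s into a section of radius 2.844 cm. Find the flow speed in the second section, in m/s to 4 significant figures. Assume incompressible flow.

By continuity, v₂ = v₁·A₁/A₂ = 0.4570·(346.0/25.41) = 6.223 m/s.

6.223 m/s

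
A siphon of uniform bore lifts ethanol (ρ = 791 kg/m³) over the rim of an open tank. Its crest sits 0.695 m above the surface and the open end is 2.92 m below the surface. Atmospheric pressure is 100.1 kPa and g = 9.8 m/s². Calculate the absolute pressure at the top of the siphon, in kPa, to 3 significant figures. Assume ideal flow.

The outlet speed comes from Torricelli: v = √(2g·2.92) = 7.57 m/s.
With constant cross-section the crest speed equals v; applying Bernoulli from the surface up to the crest, P_top = P_atm − ½ρv² − ρg·h_top.
P_top = 100100 − ½·791·7.57² − 791·9.8·0.695 = 72100 Pa.

72.1 kPa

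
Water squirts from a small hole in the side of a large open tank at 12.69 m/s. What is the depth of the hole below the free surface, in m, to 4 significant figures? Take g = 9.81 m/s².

Torricelli: v = √(2gh), so h = v²/(2g).
h = 12.69²/(2·9.81) = 161.0/19.62 = 8.208 m.

h ≈ 8.208 m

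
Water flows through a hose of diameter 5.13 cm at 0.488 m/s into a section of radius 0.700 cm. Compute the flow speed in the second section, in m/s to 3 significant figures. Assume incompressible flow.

v₂ ≈ 6.55 m/s

The volume flow rate is constant, so v₂ = (A₁/A₂)v₁ = (20.7/1.54)·0.488 = 6.55 m/s.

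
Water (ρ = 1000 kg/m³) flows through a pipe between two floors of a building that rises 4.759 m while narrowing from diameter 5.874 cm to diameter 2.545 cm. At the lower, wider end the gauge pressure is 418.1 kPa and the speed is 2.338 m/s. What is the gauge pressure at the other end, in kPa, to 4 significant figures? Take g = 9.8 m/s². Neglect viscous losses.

Mass conservation (A₁v₁ = A₂v₂) gives v₂ = 2.338 × 27.10/5.087 = 12.45 m/s.
Bernoulli: P₁ + ½ρv₁² + ρg h₁ = P₂ + ½ρv₂² + ρg h₂, so P₂ = P₁ + ½ρ(v₁² − v₂²) − ρg(h₂ − h₁).
P₂ = 418100 + ½·1000·(2.338² − 12.45²) − 1000·9.8·(+4.759) = 418100 + (-74830) − (46640) = 296600 Pa.

296.6 kPa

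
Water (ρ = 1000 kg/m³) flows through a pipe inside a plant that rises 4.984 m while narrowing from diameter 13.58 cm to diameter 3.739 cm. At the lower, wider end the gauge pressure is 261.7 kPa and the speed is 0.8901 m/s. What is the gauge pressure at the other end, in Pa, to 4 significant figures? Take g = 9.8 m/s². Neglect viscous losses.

The volume flow rate is constant, so v₂ = (A₁/A₂)v₁ = (144.8/10.98)·0.8901 = 11.74 m/s.
Energy conservation along the streamline gives P₂ = P₁ − ½ρ(v₂² − v₁²) − ρg(h₂ − h₁).
P₂ = 261700 + ½·1000·(0.8901² − 11.74²) − 1000·9.8·(+4.984) = 261700 + (-68540) − (48840) = 144300 Pa.

P₂ ≈ 144300 Pa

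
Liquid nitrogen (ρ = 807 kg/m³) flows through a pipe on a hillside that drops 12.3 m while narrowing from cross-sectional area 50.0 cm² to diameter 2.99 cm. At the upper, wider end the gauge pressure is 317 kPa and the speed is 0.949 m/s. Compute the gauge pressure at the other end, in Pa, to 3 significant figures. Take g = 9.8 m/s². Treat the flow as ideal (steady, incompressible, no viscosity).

By continuity, v₂ = v₁·A₁/A₂ = 0.949·(50.0/7.02) = 6.76 m/s.
Energy conservation along the streamline gives P₂ = P₁ − ½ρ(v₂² − v₁²) − ρg(h₂ − h₁).
P₂ = 317000 + ½·807·(0.949² − 6.76²) − 807·9.8·(−12.3) = 317000 + (-18100) − (-97300) = 396000 Pa.

P₂ ≈ 396000 Pa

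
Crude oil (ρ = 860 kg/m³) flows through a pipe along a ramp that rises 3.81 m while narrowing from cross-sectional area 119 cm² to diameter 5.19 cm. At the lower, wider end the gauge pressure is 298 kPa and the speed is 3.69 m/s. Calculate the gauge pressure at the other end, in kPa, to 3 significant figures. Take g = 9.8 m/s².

P₂ ≈ 86.5 kPa

The volume flow rate is constant, so v₂ = (A₁/A₂)v₁ = (119/21.2)·3.69 = 20.8 m/s.
Bernoulli: P₁ + ½ρv₁² + ρg h₁ = P₂ + ½ρv₂² + ρg h₂, so P₂ = P₁ + ½ρ(v₁² − v₂²) − ρg(h₂ − h₁).
P₂ = 298000 + ½·860·(3.69² − 20.8²) − 860·9.8·(+3.81) = 298000 + (-179000) − (32100) = 86500 Pa.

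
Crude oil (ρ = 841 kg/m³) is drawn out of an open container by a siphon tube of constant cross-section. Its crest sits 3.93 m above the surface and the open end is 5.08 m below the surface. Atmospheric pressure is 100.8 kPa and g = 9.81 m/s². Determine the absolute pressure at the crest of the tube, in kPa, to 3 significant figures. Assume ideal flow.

P_top ≈ 26.5 kPa

The outlet speed comes from Torricelli: v = √(2g·5.08) = 9.98 m/s.
Continuity keeps v the same throughout the tube; from surface to crest, P_atm + 0 = P_top + ½ρv² + ρg·h_top.
P_top = 100800 − ½·841·9.98² − 841·9.81·3.93 = 26500 Pa.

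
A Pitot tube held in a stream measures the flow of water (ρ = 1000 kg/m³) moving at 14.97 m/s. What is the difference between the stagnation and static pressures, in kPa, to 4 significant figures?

At the stagnation point the flow is brought to rest, so Bernoulli gives P_stag − P_static = ½ρv².
ΔP = ½·1000·14.97² = 112100 Pa.

ΔP ≈ 112.1 kPa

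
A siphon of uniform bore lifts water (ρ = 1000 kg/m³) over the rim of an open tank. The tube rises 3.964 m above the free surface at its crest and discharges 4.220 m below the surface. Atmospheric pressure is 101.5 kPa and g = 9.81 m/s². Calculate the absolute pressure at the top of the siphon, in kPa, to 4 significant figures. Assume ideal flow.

Bernoulli surface→outlet gives ½v² = g·h_out, so v = √(2·9.81·4.220) = 9.099 m/s.
Continuity keeps v the same throughout the tube; from surface to crest, P_atm + 0 = P_top + ½ρv² + ρg·h_top.
P_top = 101500 − ½·1000·9.099² − 1000·9.81·3.964 = 21210 Pa.

P_top = 21.21 kPa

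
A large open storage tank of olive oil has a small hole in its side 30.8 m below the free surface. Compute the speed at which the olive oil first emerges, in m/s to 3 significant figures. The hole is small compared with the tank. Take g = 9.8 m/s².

v ≈ 24.6 m/s

With the surface at rest and both surface and jet at atmospheric pressure, Bernoulli gives ρg h = ½ρv², so v = √(2gh) = √(2·9.8·30.8) = 24.6 m/s.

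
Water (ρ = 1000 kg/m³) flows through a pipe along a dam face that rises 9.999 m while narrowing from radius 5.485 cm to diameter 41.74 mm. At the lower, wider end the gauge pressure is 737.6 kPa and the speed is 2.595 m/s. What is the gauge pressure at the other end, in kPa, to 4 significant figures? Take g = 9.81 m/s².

P₂ = 482.2 kPa

The volume flow rate is constant, so v₂ = (A₁/A₂)v₁ = (94.52/13.68)·2.595 = 17.92 m/s.
Applying Bernoulli between the two ends and solving for P₂: P₂ = P₁ + ½ρ(v₁² − v₂²) − ρgΔh.
P₂ = 737600 + ½·1000·(2.595² − 17.92²) − 1000·9.81·(+9.999) = 737600 + (-157300) − (98090) = 482200 Pa.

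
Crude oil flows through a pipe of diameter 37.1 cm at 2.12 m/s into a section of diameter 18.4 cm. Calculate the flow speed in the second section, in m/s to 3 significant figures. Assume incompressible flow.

v₂ ≈ 8.62 m/s

Mass conservation (A₁v₁ = A₂v₂) gives v₂ = 2.12 × 1080/266 = 8.62 m/s.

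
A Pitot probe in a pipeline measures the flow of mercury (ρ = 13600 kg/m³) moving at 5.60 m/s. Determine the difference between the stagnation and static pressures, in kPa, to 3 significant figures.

ΔP ≈ 213 kPa

At the stagnation point the flow is brought to rest, so Bernoulli gives P_stag − P_static = ½ρv².
ΔP = ½·13600·5.60² = 213000 Pa.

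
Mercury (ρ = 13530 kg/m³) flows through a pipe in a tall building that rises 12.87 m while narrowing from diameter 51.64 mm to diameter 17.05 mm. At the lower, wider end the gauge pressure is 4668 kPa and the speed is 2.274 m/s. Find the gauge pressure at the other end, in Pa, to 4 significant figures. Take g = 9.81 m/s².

P₂ ≈ 51040 Pa

The volume flow rate is constant, so v₂ = (A₁/A₂)v₁ = (20.94/2.283)·2.274 = 20.86 m/s.
Energy conservation along the streamline gives P₂ = P₁ − ½ρ(v₂² − v₁²) − ρg(h₂ − h₁).
P₂ = 4668000 + ½·13530·(2.274² − 20.86²) − 13530·9.81·(+12.87) = 4668000 + (-2909000) − (1708000) = 51040 Pa.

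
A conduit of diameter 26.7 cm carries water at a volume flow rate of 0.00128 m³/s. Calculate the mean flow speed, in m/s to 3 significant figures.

Q = 0.00128 m³/s = 0.00128 m³/s.
v = Q/A = 0.00128 / 0.0560 = 0.0229 m/s.

0.0229 m/s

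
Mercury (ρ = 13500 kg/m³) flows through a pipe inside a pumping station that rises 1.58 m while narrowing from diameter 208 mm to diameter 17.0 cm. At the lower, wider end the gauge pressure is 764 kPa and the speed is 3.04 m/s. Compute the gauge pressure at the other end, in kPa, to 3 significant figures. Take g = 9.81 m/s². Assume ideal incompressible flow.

P₂ = 477 kPa

The volume flow rate is constant, so v₂ = (A₁/A₂)v₁ = (340/227)·3.04 = 4.55 m/s.
Energy conservation along the streamline gives P₂ = P₁ − ½ρ(v₂² − v₁²) − ρg(h₂ − h₁).
P₂ = 764000 + ½·13500·(3.04² − 4.55²) − 13500·9.81·(+1.58) = 764000 + (-77400) − (209000) = 477000 Pa.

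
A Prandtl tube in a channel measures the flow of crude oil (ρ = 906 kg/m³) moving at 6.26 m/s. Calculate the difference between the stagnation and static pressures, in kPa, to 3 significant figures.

The dynamic pressure equals the rise in static pressure at the stagnation point: ΔP = ½ρv².
ΔP = ½·906·6.26² = 17800 Pa.

ΔP ≈ 17.8 kPa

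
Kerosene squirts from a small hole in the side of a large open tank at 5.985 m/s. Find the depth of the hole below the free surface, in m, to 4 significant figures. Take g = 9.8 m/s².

For a small hole in a large open tank, ½v² = gh, giving h = v²/(2g).
h = 5.985²/(2·9.8) = 35.82/19.60 = 1.828 m.

1.828 m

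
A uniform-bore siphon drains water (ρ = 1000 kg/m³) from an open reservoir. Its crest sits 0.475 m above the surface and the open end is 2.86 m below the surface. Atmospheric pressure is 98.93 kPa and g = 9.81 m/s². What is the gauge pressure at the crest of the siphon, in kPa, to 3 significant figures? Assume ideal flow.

P_gauge = -32.7 kPa

The outlet speed comes from Torricelli: v = √(2g·2.86) = 7.49 m/s.
The bore is uniform, so the speed at the crest is the same v. Bernoulli surface→crest: P_atm = P_top + ½ρv² + ρg·h_top.
P_top = 98930 − ½·1000·7.49² − 1000·9.81·0.475 = 66200 Pa. So P_gauge = P_top − P_atm = -32700 Pa.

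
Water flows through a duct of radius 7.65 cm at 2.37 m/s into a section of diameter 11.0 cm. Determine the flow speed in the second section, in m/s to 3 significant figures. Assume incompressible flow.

v₂ ≈ 4.59 m/s

Continuity gives A₁v₁ = A₂v₂, so v₂ = (184 cm²)/(95.0 cm²) × 2.37 m/s = 4.59 m/s.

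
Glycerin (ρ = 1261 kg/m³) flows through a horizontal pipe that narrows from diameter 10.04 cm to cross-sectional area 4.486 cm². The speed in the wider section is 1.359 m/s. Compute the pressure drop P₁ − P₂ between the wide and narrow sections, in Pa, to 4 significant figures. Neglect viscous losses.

The volume flow rate is constant, so v₂ = (A₁/A₂)v₁ = (79.17/4.486)·1.359 = 23.98 m/s.
With no height change, Bernoulli's equation is P₁ + ½ρv₁² = P₂ + ½ρv₂².
P₁ − P₂ = ½·1261·(23.98² − 1.359²) = ½·1261·573.4 = 361500 Pa.

ΔP ≈ 361500 Pa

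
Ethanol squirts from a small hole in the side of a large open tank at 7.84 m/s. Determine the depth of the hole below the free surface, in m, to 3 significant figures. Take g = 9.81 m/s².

h ≈ 3.13 m

Inverting v = √(2gh) gives h = v² / 2g.
h = 7.84²/(2·9.81) = 61.5/19.62 = 3.13 m.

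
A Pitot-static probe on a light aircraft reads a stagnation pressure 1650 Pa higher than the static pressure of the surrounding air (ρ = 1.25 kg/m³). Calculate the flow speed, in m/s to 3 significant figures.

v ≈ 51.4 m/s

Bernoulli between the free stream and the stagnation point: ½ρv² = P_stag − P_static.
v = √(2ΔP/ρ) = √(2·1650/1.25) = 51.4 m/s.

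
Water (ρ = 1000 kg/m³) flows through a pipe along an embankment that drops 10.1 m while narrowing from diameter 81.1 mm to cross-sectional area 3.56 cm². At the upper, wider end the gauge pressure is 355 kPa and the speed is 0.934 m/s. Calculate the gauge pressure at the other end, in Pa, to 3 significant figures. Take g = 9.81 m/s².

Mass conservation (A₁v₁ = A₂v₂) gives v₂ = 0.934 × 51.7/3.56 = 13.6 m/s.
Applying Bernoulli between the two ends and solving for P₂: P₂ = P₁ + ½ρ(v₁² − v₂²) − ρgΔh.
P₂ = 355000 + ½·1000·(0.934² − 13.6²) − 1000·9.81·(−10.1) = 355000 + (-91400) − (-99100) = 363000 Pa.

P₂ ≈ 363000 Pa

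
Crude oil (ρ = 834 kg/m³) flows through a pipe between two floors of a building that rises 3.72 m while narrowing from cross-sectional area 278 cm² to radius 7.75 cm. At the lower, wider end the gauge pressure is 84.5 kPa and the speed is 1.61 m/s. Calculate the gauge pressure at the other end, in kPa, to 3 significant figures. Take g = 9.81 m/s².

By continuity, v₂ = v₁·A₁/A₂ = 1.61·(278/189) = 2.37 m/s.
Applying Bernoulli between the two ends and solving for P₂: P₂ = P₁ + ½ρ(v₁² − v₂²) − ρgΔh.
P₂ = 84500 + ½·834·(1.61² − 2.37²) − 834·9.81·(+3.72) = 84500 + (-1270) − (30400) = 52800 Pa.

P₂ ≈ 52.8 kPa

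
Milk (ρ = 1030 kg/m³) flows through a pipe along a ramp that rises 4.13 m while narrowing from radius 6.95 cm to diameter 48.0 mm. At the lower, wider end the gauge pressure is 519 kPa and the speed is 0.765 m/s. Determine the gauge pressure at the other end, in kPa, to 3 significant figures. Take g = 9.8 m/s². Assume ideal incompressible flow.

The volume flow rate is constant, so v₂ = (A₁/A₂)v₁ = (152/18.1)·0.765 = 6.42 m/s.
Bernoulli: P₁ + ½ρv₁² + ρg h₁ = P₂ + ½ρv₂² + ρg h₂, so P₂ = P₁ + ½ρ(v₁² − v₂²) − ρg(h₂ − h₁).
P₂ = 519000 + ½·1030·(0.765² − 6.42²) − 1030·9.8·(+4.13) = 519000 + (-20900) − (41700) = 456000 Pa.

P₂ ≈ 456 kPa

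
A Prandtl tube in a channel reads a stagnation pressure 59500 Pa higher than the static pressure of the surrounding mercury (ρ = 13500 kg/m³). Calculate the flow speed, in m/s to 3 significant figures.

Bernoulli between the free stream and the stagnation point: ½ρv² = P_stag − P_static.
v = √(2ΔP/ρ) = √(2·59500/13500) = 2.97 m/s.

v ≈ 2.97 m/s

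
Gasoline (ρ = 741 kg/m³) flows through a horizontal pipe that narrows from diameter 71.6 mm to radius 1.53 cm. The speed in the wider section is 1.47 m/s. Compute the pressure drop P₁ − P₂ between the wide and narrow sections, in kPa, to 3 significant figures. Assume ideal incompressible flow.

ΔP ≈ 23.2 kPa

The volume flow rate is constant, so v₂ = (A₁/A₂)v₁ = (40.3/7.35)·1.47 = 8.05 m/s.
With no height change, Bernoulli's equation is P₁ + ½ρv₁² = P₂ + ½ρv₂².
P₁ − P₂ = ½·741·(8.05² − 1.47²) = ½·741·62.6 = 23200 Pa.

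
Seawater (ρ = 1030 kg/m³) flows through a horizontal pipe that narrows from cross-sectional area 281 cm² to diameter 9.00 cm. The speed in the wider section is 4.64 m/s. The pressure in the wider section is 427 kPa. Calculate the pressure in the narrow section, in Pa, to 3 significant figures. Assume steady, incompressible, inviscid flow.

The volume flow rate is constant, so v₂ = (A₁/A₂)v₁ = (281/63.6)·4.64 = 20.5 m/s.
Bernoulli (h₁ = h₂): P₁ − P₂ = ½ρ(v₂² − v₁²).
P₂ = P₁ − ½ρ(v₂² − v₁²) = 427000 − ½·1030·(20.5² − 4.64²) = 427000 − 205000 = 222000 Pa.

222000 Pa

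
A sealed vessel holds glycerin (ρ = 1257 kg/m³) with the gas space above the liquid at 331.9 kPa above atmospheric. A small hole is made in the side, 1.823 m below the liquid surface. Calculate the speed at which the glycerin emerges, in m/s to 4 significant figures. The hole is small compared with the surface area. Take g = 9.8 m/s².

Take point 1 at the surface (v₁ ≈ 0) and point 2 at the hole (at atmospheric pressure). Bernoulli: P₁ + ρg h = P_atm + ½ρv₂².
With P₁ − P_atm = 331900 Pa, v₂ = √(2gh + 2ΔP/ρ) = √(2·9.8·1.823 + 2·331900/1257) = 23.74 m/s.

23.74 m/s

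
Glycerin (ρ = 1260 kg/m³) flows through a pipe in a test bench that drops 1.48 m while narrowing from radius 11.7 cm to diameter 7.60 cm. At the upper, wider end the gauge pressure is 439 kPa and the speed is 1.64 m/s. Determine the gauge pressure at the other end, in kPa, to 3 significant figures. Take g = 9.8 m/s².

Continuity gives A₁v₁ = A₂v₂, so v₂ = (430 cm²)/(45.4 cm²) × 1.64 m/s = 15.5 m/s.
Applying Bernoulli between the two ends and solving for P₂: P₂ = P₁ + ½ρ(v₁² − v₂²) − ρgΔh.
P₂ = 439000 + ½·1260·(1.64² − 15.5²) − 1260·9.8·(−1.48) = 439000 + (-151000) − (-18300) = 307000 Pa.

P₂ = 307 kPa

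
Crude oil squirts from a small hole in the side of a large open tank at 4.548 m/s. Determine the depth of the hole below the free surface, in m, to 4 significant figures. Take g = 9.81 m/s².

h ≈ 1.054 m

For a small hole in a large open tank, ½v² = gh, giving h = v²/(2g).
h = 4.548²/(2·9.81) = 20.68/19.62 = 1.054 m.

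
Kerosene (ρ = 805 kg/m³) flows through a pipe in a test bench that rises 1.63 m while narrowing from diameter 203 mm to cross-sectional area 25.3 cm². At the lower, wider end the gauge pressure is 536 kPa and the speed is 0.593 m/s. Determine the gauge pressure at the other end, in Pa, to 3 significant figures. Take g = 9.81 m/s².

The volume flow rate is constant, so v₂ = (A₁/A₂)v₁ = (324/25.3)·0.593 = 7.59 m/s.
Bernoulli: P₁ + ½ρv₁² + ρg h₁ = P₂ + ½ρv₂² + ρg h₂, so P₂ = P₁ + ½ρ(v₁² − v₂²) − ρg(h₂ − h₁).
P₂ = 536000 + ½·805·(0.593² − 7.59²) − 805·9.81·(+1.63) = 536000 + (-23000) − (12900) = 500000 Pa.

P₂ = 500000 Pa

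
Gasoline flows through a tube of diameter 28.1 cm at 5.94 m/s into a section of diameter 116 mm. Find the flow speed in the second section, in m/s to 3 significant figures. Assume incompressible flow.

By continuity, v₂ = v₁·A₁/A₂ = 5.94·(620/106) = 34.9 m/s.

v₂ ≈ 34.9 m/s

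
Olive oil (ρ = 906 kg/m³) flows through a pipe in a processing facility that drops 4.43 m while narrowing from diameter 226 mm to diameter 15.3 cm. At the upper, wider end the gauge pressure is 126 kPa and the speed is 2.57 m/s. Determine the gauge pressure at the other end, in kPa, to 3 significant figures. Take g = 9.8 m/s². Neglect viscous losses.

154 kPa

By continuity, v₂ = v₁·A₁/A₂ = 2.57·(401/184) = 5.61 m/s.
Bernoulli: P₁ + ½ρv₁² + ρg h₁ = P₂ + ½ρv₂² + ρg h₂, so P₂ = P₁ + ½ρ(v₁² − v₂²) − ρg(h₂ − h₁).
P₂ = 126000 + ½·906·(2.57² − 5.61²) − 906·9.8·(−4.43) = 126000 + (-11300) − (-39300) = 154000 Pa.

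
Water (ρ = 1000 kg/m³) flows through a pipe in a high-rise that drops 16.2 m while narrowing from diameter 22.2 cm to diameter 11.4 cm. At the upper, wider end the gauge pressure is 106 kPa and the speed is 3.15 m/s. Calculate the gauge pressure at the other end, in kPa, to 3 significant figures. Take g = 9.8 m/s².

By continuity, v₂ = v₁·A₁/A₂ = 3.15·(387/102) = 11.9 m/s.
Applying Bernoulli between the two ends and solving for P₂: P₂ = P₁ + ½ρ(v₁² − v₂²) − ρgΔh.
P₂ = 106000 + ½·1000·(3.15² − 11.9²) − 1000·9.8·(−16.2) = 106000 + (-66400) − (-159000) = 198000 Pa.

P₂ ≈ 198 kPa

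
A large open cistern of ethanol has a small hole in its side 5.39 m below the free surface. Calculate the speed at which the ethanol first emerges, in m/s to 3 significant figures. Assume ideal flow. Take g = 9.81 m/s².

v = 10.3 m/s

Torricelli's result v = √(2gh) gives v = √(2·9.81·5.39) = 10.3 m/s.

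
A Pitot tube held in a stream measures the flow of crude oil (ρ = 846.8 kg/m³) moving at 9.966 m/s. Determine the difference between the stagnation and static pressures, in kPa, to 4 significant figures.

At the stagnation point the flow is brought to rest, so Bernoulli gives P_stag − P_static = ½ρv².
ΔP = ½·846.8·9.966² = 42050 Pa.

ΔP ≈ 42.05 kPa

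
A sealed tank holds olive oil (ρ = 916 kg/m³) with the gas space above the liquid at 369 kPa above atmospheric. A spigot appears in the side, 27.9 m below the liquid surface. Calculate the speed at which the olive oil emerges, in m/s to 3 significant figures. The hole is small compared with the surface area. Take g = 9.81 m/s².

Take point 1 at the surface (v₁ ≈ 0) and point 2 at the hole (at atmospheric pressure). Bernoulli: P₁ + ρg h = P_atm + ½ρv₂².
With P₁ − P_atm = 369000 Pa, v₂ = √(2gh + 2ΔP/ρ) = √(2·9.81·27.9 + 2·369000/916) = 36.8 m/s.

v ≈ 36.8 m/s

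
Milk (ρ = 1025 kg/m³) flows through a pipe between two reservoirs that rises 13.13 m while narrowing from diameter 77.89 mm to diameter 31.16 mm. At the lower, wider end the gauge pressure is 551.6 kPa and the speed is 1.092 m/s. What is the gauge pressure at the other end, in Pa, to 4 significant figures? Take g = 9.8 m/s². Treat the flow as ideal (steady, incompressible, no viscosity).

Mass conservation (A₁v₁ = A₂v₂) gives v₂ = 1.092 × 47.65/7.626 = 6.823 m/s.
Bernoulli: P₁ + ½ρv₁² + ρg h₁ = P₂ + ½ρv₂² + ρg h₂, so P₂ = P₁ + ½ρ(v₁² − v₂²) − ρg(h₂ − h₁).
P₂ = 551600 + ½·1025·(1.092² − 6.823²) − 1025·9.8·(+13.13) = 551600 + (-23250) − (131900) = 396500 Pa.

396500 Pa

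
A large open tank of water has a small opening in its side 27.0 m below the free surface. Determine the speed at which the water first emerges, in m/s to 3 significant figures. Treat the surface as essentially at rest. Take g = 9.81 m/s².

Torricelli's result v = √(2gh) gives v = √(2·9.81·27.0) = 23.0 m/s.

v = 23.0 m/s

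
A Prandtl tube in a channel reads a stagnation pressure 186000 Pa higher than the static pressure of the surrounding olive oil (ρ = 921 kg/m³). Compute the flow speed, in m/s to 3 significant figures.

v = 20.1 m/s

The dynamic pressure equals the rise in static pressure at the stagnation point: ΔP = ½ρv².
v = √(2ΔP/ρ) = √(2·186000/921) = 20.1 m/s.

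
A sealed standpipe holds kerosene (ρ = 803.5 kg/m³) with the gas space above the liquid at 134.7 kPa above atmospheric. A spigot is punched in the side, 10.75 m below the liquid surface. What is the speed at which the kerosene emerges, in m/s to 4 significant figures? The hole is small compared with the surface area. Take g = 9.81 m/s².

Take point 1 at the surface (v₁ ≈ 0) and point 2 at the hole (at atmospheric pressure). Bernoulli: P₁ + ρg h = P_atm + ½ρv₂².
With P₁ − P_atm = 134700 Pa, v₂ = √(2gh + 2ΔP/ρ) = √(2·9.81·10.75 + 2·134700/803.5) = 23.37 m/s.

v ≈ 23.37 m/s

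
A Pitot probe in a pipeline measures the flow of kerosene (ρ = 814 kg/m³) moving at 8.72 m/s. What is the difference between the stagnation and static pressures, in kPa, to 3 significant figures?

Bernoulli between the free stream and the stagnation point: ½ρv² = P_stag − P_static.
ΔP = ½·814·8.72² = 30900 Pa.

ΔP = 30.9 kPa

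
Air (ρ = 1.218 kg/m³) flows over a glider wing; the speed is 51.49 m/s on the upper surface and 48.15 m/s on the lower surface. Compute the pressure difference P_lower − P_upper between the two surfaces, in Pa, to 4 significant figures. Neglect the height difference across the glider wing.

With negligible Δh, P + ½ρv² is constant, so P_low − P_up = ½ρ(v_up² − v_low²).
ΔP = ½·1.218·(51.49² − 48.15²) = 202.7 Pa.

202.7 Pa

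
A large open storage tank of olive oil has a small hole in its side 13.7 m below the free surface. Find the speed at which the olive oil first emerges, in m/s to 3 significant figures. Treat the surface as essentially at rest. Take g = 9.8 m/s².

The surface is effectively still and both ends are open, so ½v² = gh and v = √(2·9.8·13.7) = 16.4 m/s.

v ≈ 16.4 m/s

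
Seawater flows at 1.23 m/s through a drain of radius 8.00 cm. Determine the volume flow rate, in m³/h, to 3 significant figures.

Q = A·v = 0.0201 m² × 1.23 m/s = 0.0247 m³/s.
Converting: 0.0247 m³/s × 3600 = 89.0 m³/h.

Q ≈ 89.0 m³/h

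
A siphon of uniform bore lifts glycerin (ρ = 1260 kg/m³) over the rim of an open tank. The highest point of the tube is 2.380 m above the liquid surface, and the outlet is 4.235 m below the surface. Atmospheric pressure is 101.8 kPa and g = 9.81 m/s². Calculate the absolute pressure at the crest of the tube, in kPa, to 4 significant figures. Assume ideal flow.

From the surface to the outlet (both open to atmosphere, surface at rest): v = √(2g·h_out) = √(2·9.81·4.235) = 9.115 m/s.
With constant cross-section the crest speed equals v; applying Bernoulli from the surface up to the crest, P_top = P_atm − ½ρv² − ρg·h_top.
P_top = 101800 − ½·1260·9.115² − 1260·9.81·2.380 = 20030 Pa.

P_top ≈ 20.03 kPa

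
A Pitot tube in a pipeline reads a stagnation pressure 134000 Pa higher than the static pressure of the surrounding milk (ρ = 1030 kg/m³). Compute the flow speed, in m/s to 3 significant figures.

The dynamic pressure equals the rise in static pressure at the stagnation point: ΔP = ½ρv².
v = √(2ΔP/ρ) = √(2·134000/1030) = 16.1 m/s.

v ≈ 16.1 m/s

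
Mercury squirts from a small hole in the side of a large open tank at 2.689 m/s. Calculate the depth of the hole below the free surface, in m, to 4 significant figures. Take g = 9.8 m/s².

h ≈ 0.3689 m

Torricelli: v = √(2gh), so h = v²/(2g).
h = 2.689²/(2·9.8) = 7.231/19.60 = 0.3689 m.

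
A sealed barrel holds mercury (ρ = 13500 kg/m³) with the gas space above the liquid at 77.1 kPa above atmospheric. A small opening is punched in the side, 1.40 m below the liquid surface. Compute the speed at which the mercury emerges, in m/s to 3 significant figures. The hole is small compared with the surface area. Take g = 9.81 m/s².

6.24 m/s

Take point 1 at the surface (v₁ ≈ 0) and point 2 at the hole (at atmospheric pressure). Bernoulli: P₁ + ρg h = P_atm + ½ρv₂².
With P₁ − P_atm = 77100 Pa, v₂ = √(2gh + 2ΔP/ρ) = √(2·9.81·1.40 + 2·77100/13500) = 6.24 m/s.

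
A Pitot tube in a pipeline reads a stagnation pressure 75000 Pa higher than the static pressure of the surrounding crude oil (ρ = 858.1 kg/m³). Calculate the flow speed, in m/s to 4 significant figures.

The dynamic pressure equals the rise in static pressure at the stagnation point: ΔP = ½ρv².
v = √(2ΔP/ρ) = √(2·75000/858.1) = 13.22 m/s.

v ≈ 13.22 m/s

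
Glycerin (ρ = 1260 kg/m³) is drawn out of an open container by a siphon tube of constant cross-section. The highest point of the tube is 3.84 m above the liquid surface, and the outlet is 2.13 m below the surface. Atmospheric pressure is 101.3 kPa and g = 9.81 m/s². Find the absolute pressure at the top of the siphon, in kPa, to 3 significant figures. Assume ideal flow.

P_top = 27.5 kPa

The outlet speed comes from Torricelli: v = √(2g·2.13) = 6.46 m/s.
Continuity keeps v the same throughout the tube; from surface to crest, P_atm + 0 = P_top + ½ρv² + ρg·h_top.
P_top = 101300 − ½·1260·6.46² − 1260·9.81·3.84 = 27500 Pa.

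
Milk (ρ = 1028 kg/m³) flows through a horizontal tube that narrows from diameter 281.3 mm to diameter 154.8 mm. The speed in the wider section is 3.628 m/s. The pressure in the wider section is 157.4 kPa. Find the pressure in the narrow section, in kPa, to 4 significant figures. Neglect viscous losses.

The volume flow rate is constant, so v₂ = (A₁/A₂)v₁ = (621.5/188.2)·3.628 = 11.98 m/s.
Along the horizontal streamline, P + ½ρv² is constant.
P₂ = P₁ − ½ρ(v₂² − v₁²) = 157400 − ½·1028·(11.98² − 3.628²) = 157400 − 67010 = 90390 Pa.

P₂ ≈ 90.39 kPa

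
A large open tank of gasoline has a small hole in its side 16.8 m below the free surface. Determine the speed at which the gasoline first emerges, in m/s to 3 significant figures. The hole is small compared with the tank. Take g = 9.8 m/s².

v ≈ 18.1 m/s

With the surface at rest and both surface and jet at atmospheric pressure, Bernoulli gives ρg h = ½ρv², so v = √(2gh) = √(2·9.8·16.8) = 18.1 m/s.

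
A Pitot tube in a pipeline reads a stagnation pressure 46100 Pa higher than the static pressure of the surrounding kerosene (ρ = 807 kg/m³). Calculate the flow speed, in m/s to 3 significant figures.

At the stagnation point the flow is brought to rest, so Bernoulli gives P_stag − P_static = ½ρv².
v = √(2ΔP/ρ) = √(2·46100/807) = 10.7 m/s.

v = 10.7 m/s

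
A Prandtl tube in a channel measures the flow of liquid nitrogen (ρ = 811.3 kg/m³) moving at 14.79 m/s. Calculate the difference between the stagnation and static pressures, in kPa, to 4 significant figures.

ΔP ≈ 88.73 kPa

At the stagnation point the flow is brought to rest, so Bernoulli gives P_stag − P_static = ½ρv².
ΔP = ½·811.3·14.79² = 88730 Pa.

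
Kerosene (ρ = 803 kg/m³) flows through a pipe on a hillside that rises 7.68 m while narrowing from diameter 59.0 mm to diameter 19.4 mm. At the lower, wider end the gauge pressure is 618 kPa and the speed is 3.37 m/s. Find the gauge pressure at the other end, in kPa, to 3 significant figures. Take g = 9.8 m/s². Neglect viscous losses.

By continuity, v₂ = v₁·A₁/A₂ = 3.37·(27.3/2.96) = 31.2 m/s.
Energy conservation along the streamline gives P₂ = P₁ − ½ρ(v₂² − v₁²) − ρg(h₂ − h₁).
P₂ = 618000 + ½·803·(3.37² − 31.2²) − 803·9.8·(+7.68) = 618000 + (-386000) − (60400) = 172000 Pa.

172 kPa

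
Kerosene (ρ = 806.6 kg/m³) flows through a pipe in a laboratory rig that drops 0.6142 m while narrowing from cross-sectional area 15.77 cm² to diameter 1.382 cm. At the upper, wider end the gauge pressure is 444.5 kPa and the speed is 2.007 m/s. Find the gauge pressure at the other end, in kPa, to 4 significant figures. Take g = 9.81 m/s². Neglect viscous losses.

By continuity, v₂ = v₁·A₁/A₂ = 2.007·(15.77/1.500) = 21.10 m/s.
Bernoulli: P₁ + ½ρv₁² + ρg h₁ = P₂ + ½ρv₂² + ρg h₂, so P₂ = P₁ + ½ρ(v₁² − v₂²) − ρg(h₂ − h₁).
P₂ = 444500 + ½·806.6·(2.007² − 21.10²) − 806.6·9.81·(−0.6142) = 444500 + (-177900) − (-4860) = 271400 Pa.

271.4 kPa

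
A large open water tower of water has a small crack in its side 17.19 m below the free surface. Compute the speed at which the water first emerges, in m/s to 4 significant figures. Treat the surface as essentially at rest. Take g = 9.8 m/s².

v ≈ 18.36 m/s

The surface is effectively still and both ends are open, so ½v² = gh and v = √(2·9.8·17.19) = 18.36 m/s.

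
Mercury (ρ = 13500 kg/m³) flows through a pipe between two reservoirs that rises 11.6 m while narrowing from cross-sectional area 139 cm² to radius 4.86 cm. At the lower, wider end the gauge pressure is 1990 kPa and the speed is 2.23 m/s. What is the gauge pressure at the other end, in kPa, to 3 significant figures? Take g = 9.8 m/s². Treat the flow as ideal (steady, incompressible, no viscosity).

P₂ ≈ 371 kPa

By continuity, v₂ = v₁·A₁/A₂ = 2.23·(139/74.2) = 4.18 m/s.
Energy conservation along the streamline gives P₂ = P₁ − ½ρ(v₂² − v₁²) − ρg(h₂ − h₁).
P₂ = 1990000 + ½·13500·(2.23² − 4.18²) − 13500·9.8·(+11.6) = 1990000 + (-84200) − (1530000) = 371000 Pa.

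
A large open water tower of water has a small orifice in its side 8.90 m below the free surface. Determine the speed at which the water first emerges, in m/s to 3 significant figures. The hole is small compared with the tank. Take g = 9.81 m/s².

v ≈ 13.2 m/s

With the surface at rest and both surface and jet at atmospheric pressure, Bernoulli gives ρg h = ½ρv², so v = √(2gh) = √(2·9.81·8.90) = 13.2 m/s.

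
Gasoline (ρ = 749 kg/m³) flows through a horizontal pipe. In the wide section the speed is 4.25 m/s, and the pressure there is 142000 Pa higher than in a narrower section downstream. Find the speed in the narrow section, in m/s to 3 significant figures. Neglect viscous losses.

v₂ ≈ 19.9 m/s

Along the level pipe P + ½ρv² is conserved, hence v₂² = v₁² + 2(P₁ − P₂)/ρ.
v₂ = √(4.25² + 2·142000/749) = √(18.1 + 379) = 19.9 m/s.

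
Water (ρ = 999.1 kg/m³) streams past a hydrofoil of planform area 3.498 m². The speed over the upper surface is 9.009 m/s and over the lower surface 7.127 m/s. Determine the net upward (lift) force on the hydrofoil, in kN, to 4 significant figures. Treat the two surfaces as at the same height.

The faster flow above has the lower pressure; Bernoulli (same height) gives ΔP = ½ρ(v_up² − v_low²).
ΔP = ½·999.1·(9.009² − 7.127²) = 15170 Pa.
Lift = ΔP · A = 15170 × 3.498 = 53070 N.

53.07 kN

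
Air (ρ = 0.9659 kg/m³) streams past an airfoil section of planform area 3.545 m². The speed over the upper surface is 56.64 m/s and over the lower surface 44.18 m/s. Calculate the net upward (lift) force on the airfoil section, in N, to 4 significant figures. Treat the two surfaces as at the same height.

With equal heights on the two surfaces, Bernoulli gives P_lower − P_upper = ½ρ(v_upper² − v_lower²).
ΔP = ½·0.9659·(56.64² − 44.18²) = 606.7 Pa.
Lift = ΔP · A = 606.7 × 3.545 = 2151 N.

F = 2151 N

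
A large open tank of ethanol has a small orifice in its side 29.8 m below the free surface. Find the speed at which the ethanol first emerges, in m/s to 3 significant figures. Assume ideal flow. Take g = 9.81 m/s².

The surface is effectively still and both ends are open, so ½v² = gh and v = √(2·9.81·29.8) = 24.2 m/s.

24.2 m/s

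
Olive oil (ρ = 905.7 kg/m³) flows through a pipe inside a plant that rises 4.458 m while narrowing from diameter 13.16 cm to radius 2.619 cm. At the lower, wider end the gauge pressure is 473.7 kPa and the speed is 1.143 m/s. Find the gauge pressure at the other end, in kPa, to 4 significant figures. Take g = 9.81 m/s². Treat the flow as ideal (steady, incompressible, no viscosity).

411.1 kPa

Mass conservation (A₁v₁ = A₂v₂) gives v₂ = 1.143 × 136.0/21.55 = 7.215 m/s.
Energy conservation along the streamline gives P₂ = P₁ − ½ρ(v₂² − v₁²) − ρg(h₂ − h₁).
P₂ = 473700 + ½·905.7·(1.143² − 7.215²) − 905.7·9.81·(+4.458) = 473700 + (-22980) − (39610) = 411100 Pa.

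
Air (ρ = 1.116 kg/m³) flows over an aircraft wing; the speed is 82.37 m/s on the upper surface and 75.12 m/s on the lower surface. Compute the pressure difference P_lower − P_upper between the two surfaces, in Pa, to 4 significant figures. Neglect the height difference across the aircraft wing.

637.1 Pa

The pressure is lower where the speed is higher: ΔP = ½ρ(v_up² − v_low²).
ΔP = ½·1.116·(82.37² − 75.12²) = 637.1 Pa.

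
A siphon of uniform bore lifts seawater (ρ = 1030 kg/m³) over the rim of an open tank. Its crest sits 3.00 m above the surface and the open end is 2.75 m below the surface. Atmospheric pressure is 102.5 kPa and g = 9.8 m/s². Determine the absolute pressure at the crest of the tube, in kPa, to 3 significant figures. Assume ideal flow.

From the surface to the outlet (both open to atmosphere, surface at rest): v = √(2g·h_out) = √(2·9.8·2.75) = 7.34 m/s.
With constant cross-section the crest speed equals v; applying Bernoulli from the surface up to the crest, P_top = P_atm − ½ρv² − ρg·h_top.
P_top = 102500 − ½·1030·7.34² − 1030·9.8·3.00 = 44500 Pa.

P_top ≈ 44.5 kPa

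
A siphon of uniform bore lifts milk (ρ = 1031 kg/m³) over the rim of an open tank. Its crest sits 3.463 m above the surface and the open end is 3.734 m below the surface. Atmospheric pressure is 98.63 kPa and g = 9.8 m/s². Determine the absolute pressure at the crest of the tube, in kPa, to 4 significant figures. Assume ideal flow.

P_top ≈ 25.91 kPa

The outlet speed comes from Torricelli: v = √(2g·3.734) = 8.555 m/s.
Continuity keeps v the same throughout the tube; from surface to crest, P_atm + 0 = P_top + ½ρv² + ρg·h_top.
P_top = 98630 − ½·1031·8.555² − 1031·9.8·3.463 = 25910 Pa.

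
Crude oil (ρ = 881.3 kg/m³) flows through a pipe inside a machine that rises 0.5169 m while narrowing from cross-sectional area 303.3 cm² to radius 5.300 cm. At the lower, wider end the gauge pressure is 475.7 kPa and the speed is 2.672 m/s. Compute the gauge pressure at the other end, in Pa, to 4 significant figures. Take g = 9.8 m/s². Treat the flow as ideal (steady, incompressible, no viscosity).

The volume flow rate is constant, so v₂ = (A₁/A₂)v₁ = (303.3/88.25)·2.672 = 9.183 m/s.
Applying Bernoulli between the two ends and solving for P₂: P₂ = P₁ + ½ρ(v₁² − v₂²) − ρgΔh.
P₂ = 475700 + ½·881.3·(2.672² − 9.183²) − 881.3·9.8·(+0.5169) = 475700 + (-34020) − (4464) = 437200 Pa.

437200 Pa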